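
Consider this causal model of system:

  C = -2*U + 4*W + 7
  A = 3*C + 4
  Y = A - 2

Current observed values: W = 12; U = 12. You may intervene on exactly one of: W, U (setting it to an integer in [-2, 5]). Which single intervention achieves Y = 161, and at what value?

Intervening on W: Y = 12*W - 49. Reaching 161 requires W = 35/2, not an integer.
Intervening on U: with other inputs at their observed values, Y = -6*U + 167. Solving for 161 gives U = 1, within [-2, 5].

set U = 1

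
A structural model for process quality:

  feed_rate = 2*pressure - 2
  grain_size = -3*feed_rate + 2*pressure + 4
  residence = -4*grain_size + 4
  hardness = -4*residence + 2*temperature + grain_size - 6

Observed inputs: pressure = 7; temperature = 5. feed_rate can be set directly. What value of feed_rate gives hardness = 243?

feed_rate = 1

Intervening on feed_rate fixes its value directly, overriding its dependence on pressure.
Substituting into the grain_size equation gives grain_size = -3*feed_rate + 18.
residence becomes 12*feed_rate - 68.
Substituting into the hardness equation gives hardness = -51*feed_rate + 294.
Solve -51*feed_rate + 294 = 243: feed_rate = (243 - 294) / -51 = 1.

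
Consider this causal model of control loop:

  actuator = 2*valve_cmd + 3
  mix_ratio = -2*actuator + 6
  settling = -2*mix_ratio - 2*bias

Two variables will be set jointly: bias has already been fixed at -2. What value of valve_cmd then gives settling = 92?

valve_cmd = 11

With bias held at -2:
Substituting into the mix_ratio equation gives mix_ratio = -4*valve_cmd.
So settling = 8*valve_cmd + 4.
Solve 8*valve_cmd + 4 = 92: valve_cmd = (92 - 4) / 8 = 11.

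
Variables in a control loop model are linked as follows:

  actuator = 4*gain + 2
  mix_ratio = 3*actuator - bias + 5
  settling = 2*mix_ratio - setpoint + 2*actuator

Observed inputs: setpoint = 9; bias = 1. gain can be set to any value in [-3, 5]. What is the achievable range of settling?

-81 to 175

Substituting into the mix_ratio equation gives mix_ratio = 12*gain + 10.
Substituting into the settling equation gives settling = 32*gain + 15.
Linear in gain, so extremes are at the endpoints: gain = -3 gives settling = -81; gain = 5 gives settling = 175.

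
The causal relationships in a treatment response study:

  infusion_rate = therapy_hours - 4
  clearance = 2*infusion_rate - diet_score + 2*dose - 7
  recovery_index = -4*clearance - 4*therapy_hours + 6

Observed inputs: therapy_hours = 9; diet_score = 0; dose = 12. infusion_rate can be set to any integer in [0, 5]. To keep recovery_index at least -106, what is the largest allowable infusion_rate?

infusion_rate = 1

Intervening on infusion_rate fixes its value directly, overriding its dependence on therapy_hours.
Substituting into the clearance equation gives clearance = 2*infusion_rate + 17.
recovery_index becomes -8*infusion_rate - 98.
Require -8*infusion_rate - 98 ≥ -106, so infusion_rate ≤ 1.
The largest integer in [0, 5] satisfying this is 1.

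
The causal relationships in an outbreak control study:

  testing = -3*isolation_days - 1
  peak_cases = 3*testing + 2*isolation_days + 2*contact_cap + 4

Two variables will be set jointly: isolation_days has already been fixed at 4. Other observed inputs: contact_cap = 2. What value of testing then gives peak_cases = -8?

With isolation_days held at 4:
Intervening on testing fixes its value directly, overriding its dependence on isolation_days.
Substituting into the peak_cases equation gives peak_cases = 3*testing + 16.
Solve 3*testing + 16 = -8: testing = (-8 - 16) / 3 = -8.

testing = -8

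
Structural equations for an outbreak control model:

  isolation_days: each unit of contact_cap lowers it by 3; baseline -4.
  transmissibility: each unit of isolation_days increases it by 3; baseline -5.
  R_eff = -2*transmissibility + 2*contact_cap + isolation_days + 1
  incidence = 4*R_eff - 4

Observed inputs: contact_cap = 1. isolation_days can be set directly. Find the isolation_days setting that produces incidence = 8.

Intervening on isolation_days fixes its value directly, overriding its dependence on contact_cap.
Substituting into the R_eff equation gives R_eff = -5*isolation_days + 13.
Substituting into the incidence equation gives incidence = -20*isolation_days + 48.
Solve -20*isolation_days + 48 = 8: isolation_days = (8 - 48) / -20 = 2.

isolation_days = 2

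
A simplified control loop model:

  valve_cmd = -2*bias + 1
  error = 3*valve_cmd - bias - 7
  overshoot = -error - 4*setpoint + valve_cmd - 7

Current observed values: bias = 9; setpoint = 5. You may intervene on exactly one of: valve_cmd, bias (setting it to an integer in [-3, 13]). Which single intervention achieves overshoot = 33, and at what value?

Intervening on valve_cmd: overshoot = -2*valve_cmd - 11. Reaching 33 requires valve_cmd = -22, outside [-3, 13].
Intervening on bias: with other inputs at their observed values, overshoot = 5*bias - 22. Solving for 33 gives bias = 11, within [-3, 13].

set bias = 11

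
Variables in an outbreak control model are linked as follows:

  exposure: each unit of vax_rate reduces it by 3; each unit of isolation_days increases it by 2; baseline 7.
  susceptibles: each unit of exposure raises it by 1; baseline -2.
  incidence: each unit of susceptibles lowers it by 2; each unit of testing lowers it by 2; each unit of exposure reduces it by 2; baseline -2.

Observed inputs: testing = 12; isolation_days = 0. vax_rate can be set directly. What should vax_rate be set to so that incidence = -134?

vax_rate = -7

Substituting into the exposure equation gives exposure = -3*vax_rate + 7.
This gives susceptibles = -3*vax_rate + 5.
Substituting into the incidence equation gives incidence = 12*vax_rate - 50.
Solve 12*vax_rate - 50 = -134: vax_rate = (-134 + 50) / 12 = -7.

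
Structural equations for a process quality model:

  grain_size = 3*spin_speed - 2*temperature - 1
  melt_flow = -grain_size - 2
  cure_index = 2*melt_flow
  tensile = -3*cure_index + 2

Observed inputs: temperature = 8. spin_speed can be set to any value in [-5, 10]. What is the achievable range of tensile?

Substituting into the grain_size equation gives grain_size = 3*spin_speed - 17.
melt_flow becomes -3*spin_speed + 15.
So cure_index = -6*spin_speed + 30.
This gives tensile = 18*spin_speed - 88.
Linear in spin_speed, so extremes are at the endpoints: spin_speed = -5 gives tensile = -178; spin_speed = 10 gives tensile = 92.

-178 to 92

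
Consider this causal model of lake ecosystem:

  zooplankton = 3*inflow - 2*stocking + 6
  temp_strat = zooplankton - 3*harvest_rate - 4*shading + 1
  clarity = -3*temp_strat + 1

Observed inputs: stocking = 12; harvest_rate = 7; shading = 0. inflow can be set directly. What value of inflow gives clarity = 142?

Substituting into the zooplankton equation gives zooplankton = 3*inflow - 18.
Substituting into the temp_strat equation gives temp_strat = 3*inflow - 38.
This gives clarity = -9*inflow + 115.
Solve -9*inflow + 115 = 142: inflow = (142 - 115) / -9 = -3.

inflow = -3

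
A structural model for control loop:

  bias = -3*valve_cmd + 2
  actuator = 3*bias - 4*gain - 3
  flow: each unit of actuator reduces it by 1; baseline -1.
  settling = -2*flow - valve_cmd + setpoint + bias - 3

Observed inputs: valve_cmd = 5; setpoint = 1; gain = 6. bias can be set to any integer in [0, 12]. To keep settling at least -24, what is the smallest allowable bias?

Intervening on bias fixes its value directly, overriding its dependence on valve_cmd.
Substituting into the actuator equation gives actuator = 3*bias - 27.
This gives flow = -3*bias + 26.
Substituting into the settling equation gives settling = 7*bias - 59.
Require 7*bias - 59 ≥ -24, so bias ≥ 5.
The smallest integer in [0, 12] satisfying this is 5.

bias = 5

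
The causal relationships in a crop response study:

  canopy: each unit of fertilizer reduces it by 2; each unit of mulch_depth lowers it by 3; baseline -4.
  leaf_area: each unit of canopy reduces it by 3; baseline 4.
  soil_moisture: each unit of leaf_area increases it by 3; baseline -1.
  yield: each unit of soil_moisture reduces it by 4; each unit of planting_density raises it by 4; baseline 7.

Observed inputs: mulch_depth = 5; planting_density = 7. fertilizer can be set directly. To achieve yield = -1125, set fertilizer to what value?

Substituting into the canopy equation gives canopy = -2*fertilizer - 19.
So leaf_area = 6*fertilizer + 61.
So soil_moisture = 18*fertilizer + 182.
This gives yield = -72*fertilizer - 693.
Solve -72*fertilizer - 693 = -1125: fertilizer = (-1125 + 693) / -72 = 6.

fertilizer = 6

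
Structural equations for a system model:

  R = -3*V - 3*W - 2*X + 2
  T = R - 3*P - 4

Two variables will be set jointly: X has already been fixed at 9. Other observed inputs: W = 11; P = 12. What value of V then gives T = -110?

V = 7

With X held at 9:
Substituting into the R equation gives R = -3*V - 49.
Substituting into the T equation gives T = -3*V - 89.
Solve -3*V - 89 = -110: V = (-110 + 89) / -3 = 7.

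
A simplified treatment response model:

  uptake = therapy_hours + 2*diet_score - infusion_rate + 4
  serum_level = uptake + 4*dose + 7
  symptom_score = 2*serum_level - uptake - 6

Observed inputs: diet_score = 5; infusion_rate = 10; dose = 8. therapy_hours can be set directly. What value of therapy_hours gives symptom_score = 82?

therapy_hours = 6

Substituting into the uptake equation gives uptake = therapy_hours + 4.
This gives serum_level = therapy_hours + 43.
Substituting into the symptom_score equation gives symptom_score = therapy_hours + 76.
Solve therapy_hours + 76 = 82: therapy_hours = (82 - 76) / 1 = 6.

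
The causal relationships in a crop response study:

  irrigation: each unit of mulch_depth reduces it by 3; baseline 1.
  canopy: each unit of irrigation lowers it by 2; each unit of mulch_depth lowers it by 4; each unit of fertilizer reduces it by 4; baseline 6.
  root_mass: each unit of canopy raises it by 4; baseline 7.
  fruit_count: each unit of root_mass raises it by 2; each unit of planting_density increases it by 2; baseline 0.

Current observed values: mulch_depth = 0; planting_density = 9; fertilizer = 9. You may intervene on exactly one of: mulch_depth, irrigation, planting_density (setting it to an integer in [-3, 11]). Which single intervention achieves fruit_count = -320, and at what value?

set irrigation = 7

Intervening on mulch_depth: fruit_count = 16*mulch_depth - 224. Reaching -320 requires mulch_depth = -6, outside [-3, 11].
Intervening on irrigation: with other inputs at their observed values, fruit_count = -16*irrigation - 208. Solving for -320 gives irrigation = 7, within [-3, 11].
Intervening on planting_density: fruit_count = 2*planting_density - 242. Reaching -320 requires planting_density = -39, outside [-3, 11].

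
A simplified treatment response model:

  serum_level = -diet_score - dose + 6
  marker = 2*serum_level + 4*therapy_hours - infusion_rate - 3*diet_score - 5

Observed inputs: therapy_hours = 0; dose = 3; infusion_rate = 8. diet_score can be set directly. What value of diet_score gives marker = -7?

Substituting into the serum_level equation gives serum_level = -diet_score + 3.
So marker = -5*diet_score - 7.
Solve -5*diet_score - 7 = -7: diet_score = (-7 + 7) / -5 = 0.

diet_score = 0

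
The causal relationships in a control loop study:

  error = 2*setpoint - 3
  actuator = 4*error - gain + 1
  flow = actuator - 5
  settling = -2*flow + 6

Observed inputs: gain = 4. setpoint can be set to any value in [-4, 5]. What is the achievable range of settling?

Substituting into the actuator equation gives actuator = 8*setpoint - 15.
So flow = 8*setpoint - 20.
So settling = -16*setpoint + 46.
Linear in setpoint, so extremes are at the endpoints: setpoint = -4 gives settling = 110; setpoint = 5 gives settling = -34.

-34 to 110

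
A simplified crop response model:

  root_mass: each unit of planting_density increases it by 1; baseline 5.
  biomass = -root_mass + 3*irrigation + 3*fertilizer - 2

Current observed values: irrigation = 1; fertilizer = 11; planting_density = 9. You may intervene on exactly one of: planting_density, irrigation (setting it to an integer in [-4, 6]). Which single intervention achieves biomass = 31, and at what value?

set planting_density = -2

Intervening on planting_density: with other inputs at their observed values, biomass = -planting_density + 29. Solving for 31 gives planting_density = -2, within [-4, 6].
Intervening on irrigation: biomass = 3*irrigation + 17. Reaching 31 requires irrigation = 14/3, not an integer.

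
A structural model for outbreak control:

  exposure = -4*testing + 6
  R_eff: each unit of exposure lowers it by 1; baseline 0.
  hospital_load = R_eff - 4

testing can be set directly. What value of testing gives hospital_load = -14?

testing = -1

Substituting into the R_eff equation gives R_eff = 4*testing - 6.
So hospital_load = 4*testing - 10.
Solve 4*testing - 10 = -14: testing = (-14 + 10) / 4 = -1.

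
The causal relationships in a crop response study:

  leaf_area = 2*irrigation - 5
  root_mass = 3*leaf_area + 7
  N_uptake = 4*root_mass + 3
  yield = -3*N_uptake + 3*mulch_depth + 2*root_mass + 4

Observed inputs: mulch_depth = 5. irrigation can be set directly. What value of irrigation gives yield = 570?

Substituting into the root_mass equation gives root_mass = 6*irrigation - 8.
So N_uptake = 24*irrigation - 29.
Substituting into the yield equation gives yield = -60*irrigation + 90.
Solve -60*irrigation + 90 = 570: irrigation = (570 - 90) / -60 = -8.

irrigation = -8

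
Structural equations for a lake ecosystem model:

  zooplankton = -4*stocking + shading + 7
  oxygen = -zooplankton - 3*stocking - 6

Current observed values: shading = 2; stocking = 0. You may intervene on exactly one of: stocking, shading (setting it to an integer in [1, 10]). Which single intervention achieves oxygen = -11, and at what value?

Intervening on stocking: with other inputs at their observed values, oxygen = stocking - 15. Solving for -11 gives stocking = 4, within [1, 10].
Intervening on shading: oxygen = -shading - 13. Reaching -11 requires shading = -2, outside [1, 10].

set stocking = 4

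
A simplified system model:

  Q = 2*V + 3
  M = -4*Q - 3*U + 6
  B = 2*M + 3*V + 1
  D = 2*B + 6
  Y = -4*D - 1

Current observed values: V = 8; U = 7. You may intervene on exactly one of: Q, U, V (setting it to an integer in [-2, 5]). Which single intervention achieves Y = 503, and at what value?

set V = 1

Intervening on Q: Y = 64*Q + 15. Reaching 503 requires Q = 61/8, not an integer.
Intervening on U: Y = 48*U + 895. Reaching 503 requires U = -49/6, not an integer.
Intervening on V: with other inputs at their observed values, Y = 104*V + 399. Solving for 503 gives V = 1, within [-2, 5].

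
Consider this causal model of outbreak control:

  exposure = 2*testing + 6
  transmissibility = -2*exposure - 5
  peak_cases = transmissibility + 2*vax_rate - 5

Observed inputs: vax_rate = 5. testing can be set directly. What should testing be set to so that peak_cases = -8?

testing = -1

Substituting into the transmissibility equation gives transmissibility = -4*testing - 17.
Substituting into the peak_cases equation gives peak_cases = -4*testing - 12.
Solve -4*testing - 12 = -8: testing = (-8 + 12) / -4 = -1.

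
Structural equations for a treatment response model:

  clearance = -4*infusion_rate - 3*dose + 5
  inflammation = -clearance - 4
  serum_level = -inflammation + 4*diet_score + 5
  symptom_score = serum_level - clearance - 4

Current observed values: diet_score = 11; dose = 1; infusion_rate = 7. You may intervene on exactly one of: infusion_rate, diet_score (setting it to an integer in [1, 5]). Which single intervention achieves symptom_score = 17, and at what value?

set diet_score = 3

Intervening on infusion_rate: the paths from infusion_rate to symptom_score cancel (net effect zero), leaving symptom_score = 49; 17 is unreachable this way.
Intervening on diet_score: with other inputs at their observed values, symptom_score = 4*diet_score + 5. Solving for 17 gives diet_score = 3, within [1, 5].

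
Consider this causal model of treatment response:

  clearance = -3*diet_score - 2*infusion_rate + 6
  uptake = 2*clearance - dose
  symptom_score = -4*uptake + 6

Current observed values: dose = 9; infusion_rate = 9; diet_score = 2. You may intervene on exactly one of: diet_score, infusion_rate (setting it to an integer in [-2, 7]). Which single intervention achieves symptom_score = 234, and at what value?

set diet_score = 4

Intervening on diet_score: with other inputs at their observed values, symptom_score = 24*diet_score + 138. Solving for 234 gives diet_score = 4, within [-2, 7].
Intervening on infusion_rate: symptom_score = 16*infusion_rate + 42. Reaching 234 requires infusion_rate = 12, outside [-2, 7].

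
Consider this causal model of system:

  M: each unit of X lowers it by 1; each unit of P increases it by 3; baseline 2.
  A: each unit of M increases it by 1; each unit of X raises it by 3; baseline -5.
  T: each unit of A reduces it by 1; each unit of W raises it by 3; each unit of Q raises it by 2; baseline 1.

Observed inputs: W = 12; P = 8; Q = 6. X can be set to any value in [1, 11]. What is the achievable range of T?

Substituting into the M equation gives M = -X + 26.
Substituting into the A equation gives A = 2*X + 21.
So T = -2*X + 28.
Linear in X, so extremes are at the endpoints: X = 1 gives T = 26; X = 11 gives T = 6.

6 to 26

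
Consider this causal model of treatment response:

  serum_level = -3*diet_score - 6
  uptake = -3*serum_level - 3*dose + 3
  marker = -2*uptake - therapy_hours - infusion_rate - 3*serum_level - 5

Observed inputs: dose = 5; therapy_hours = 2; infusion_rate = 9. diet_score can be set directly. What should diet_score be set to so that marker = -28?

diet_score = 2

Substituting into the uptake equation gives uptake = 9*diet_score + 6.
So marker = -9*diet_score - 10.
Solve -9*diet_score - 10 = -28: diet_score = (-28 + 10) / -9 = 2.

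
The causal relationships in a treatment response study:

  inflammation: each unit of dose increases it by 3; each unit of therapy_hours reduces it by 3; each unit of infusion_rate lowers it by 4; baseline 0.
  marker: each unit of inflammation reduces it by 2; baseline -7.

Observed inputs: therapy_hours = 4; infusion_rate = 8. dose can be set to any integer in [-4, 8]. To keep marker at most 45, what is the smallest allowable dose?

dose = 6

Substituting into the inflammation equation gives inflammation = 3*dose - 44.
Substituting into the marker equation gives marker = -6*dose + 81.
Require -6*dose + 81 ≤ 45, so dose ≥ 6.
The smallest integer in [-4, 8] satisfying this is 6.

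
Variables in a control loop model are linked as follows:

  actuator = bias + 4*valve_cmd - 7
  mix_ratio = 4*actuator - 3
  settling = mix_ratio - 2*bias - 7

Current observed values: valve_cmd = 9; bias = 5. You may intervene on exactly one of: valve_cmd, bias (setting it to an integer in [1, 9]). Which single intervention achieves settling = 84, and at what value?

set valve_cmd = 7

Intervening on valve_cmd: with other inputs at their observed values, settling = 16*valve_cmd - 28. Solving for 84 gives valve_cmd = 7, within [1, 9].
Intervening on bias: settling = 2*bias + 106. Reaching 84 requires bias = -11, outside [1, 9].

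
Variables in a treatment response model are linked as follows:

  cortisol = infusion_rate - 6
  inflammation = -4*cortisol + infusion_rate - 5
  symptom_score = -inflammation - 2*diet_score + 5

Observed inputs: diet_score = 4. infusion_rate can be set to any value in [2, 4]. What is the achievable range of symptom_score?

Substituting into the inflammation equation gives inflammation = -3*infusion_rate + 19.
Substituting into the symptom_score equation gives symptom_score = 3*infusion_rate - 22.
Linear in infusion_rate, so extremes are at the endpoints: infusion_rate = 2 gives symptom_score = -16; infusion_rate = 4 gives symptom_score = -10.

-16 to -10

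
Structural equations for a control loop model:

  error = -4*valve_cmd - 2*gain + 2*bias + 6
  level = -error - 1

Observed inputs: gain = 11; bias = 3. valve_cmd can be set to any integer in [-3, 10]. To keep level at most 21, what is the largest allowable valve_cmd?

Substituting into the error equation gives error = -4*valve_cmd - 10.
This gives level = 4*valve_cmd + 9.
Require 4*valve_cmd + 9 ≤ 21, so valve_cmd ≤ 3.
The largest integer in [-3, 10] satisfying this is 3.

valve_cmd = 3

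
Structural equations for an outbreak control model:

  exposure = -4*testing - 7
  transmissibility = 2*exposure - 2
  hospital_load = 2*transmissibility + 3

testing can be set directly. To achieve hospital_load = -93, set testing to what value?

testing = 4

Substituting into the transmissibility equation gives transmissibility = -8*testing - 16.
Substituting into the hospital_load equation gives hospital_load = -16*testing - 29.
Solve -16*testing - 29 = -93: testing = (-93 + 29) / -16 = 4.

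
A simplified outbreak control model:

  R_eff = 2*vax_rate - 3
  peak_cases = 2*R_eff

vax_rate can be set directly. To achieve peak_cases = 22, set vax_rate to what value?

Substituting into the peak_cases equation gives peak_cases = 4*vax_rate - 6.
Solve 4*vax_rate - 6 = 22: vax_rate = (22 + 6) / 4 = 7.

vax_rate = 7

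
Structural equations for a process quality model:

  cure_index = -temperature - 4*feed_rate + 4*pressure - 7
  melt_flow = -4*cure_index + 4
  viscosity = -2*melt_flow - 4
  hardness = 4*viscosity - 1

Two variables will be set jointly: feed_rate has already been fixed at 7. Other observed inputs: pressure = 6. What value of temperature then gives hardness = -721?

temperature = 10

With feed_rate held at 7:
Substituting into the cure_index equation gives cure_index = -temperature - 11.
So melt_flow = 4*temperature + 48.
So viscosity = -8*temperature - 100.
This gives hardness = -32*temperature - 401.
Solve -32*temperature - 401 = -721: temperature = (-721 + 401) / -32 = 10.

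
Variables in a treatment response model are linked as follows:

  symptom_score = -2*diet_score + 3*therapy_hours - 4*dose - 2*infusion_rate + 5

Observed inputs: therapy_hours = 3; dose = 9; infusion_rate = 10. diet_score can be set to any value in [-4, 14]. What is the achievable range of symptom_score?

Substituting into the symptom_score equation gives symptom_score = -2*diet_score - 42.
Linear in diet_score, so extremes are at the endpoints: diet_score = -4 gives symptom_score = -34; diet_score = 14 gives symptom_score = -70.

-70 to -34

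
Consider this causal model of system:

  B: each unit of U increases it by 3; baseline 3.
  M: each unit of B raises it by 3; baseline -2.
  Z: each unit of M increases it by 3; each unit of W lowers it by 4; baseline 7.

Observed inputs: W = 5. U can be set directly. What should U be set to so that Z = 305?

Substituting into the M equation gives M = 9*U + 7.
So Z = 27*U + 8.
Solve 27*U + 8 = 305: U = (305 - 8) / 27 = 11.

U = 11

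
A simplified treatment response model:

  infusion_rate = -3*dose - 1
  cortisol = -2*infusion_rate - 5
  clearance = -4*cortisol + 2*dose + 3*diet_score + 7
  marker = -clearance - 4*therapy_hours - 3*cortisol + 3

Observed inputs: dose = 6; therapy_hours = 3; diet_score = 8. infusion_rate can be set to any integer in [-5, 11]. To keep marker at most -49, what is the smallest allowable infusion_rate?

infusion_rate = -4

Intervening on infusion_rate fixes its value directly, overriding its dependence on dose.
Substituting into the clearance equation gives clearance = 8*infusion_rate + 63.
marker becomes -2*infusion_rate - 57.
Require -2*infusion_rate - 57 ≤ -49, so infusion_rate ≥ -4.
The smallest integer in [-5, 11] satisfying this is -4.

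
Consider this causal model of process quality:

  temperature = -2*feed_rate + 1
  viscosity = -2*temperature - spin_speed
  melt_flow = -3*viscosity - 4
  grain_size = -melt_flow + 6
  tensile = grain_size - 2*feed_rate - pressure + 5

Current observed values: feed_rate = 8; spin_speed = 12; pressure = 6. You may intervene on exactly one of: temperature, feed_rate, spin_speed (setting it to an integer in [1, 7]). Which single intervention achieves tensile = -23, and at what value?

Intervening on temperature: tensile = -6*temperature - 43. Reaching -23 requires temperature = -10/3, not an integer.
Intervening on feed_rate: with other inputs at their observed values, tensile = 10*feed_rate - 33. Solving for -23 gives feed_rate = 1, within [1, 7].
Intervening on spin_speed: tensile = -3*spin_speed + 83. Reaching -23 requires spin_speed = 106/3, not an integer.

set feed_rate = 1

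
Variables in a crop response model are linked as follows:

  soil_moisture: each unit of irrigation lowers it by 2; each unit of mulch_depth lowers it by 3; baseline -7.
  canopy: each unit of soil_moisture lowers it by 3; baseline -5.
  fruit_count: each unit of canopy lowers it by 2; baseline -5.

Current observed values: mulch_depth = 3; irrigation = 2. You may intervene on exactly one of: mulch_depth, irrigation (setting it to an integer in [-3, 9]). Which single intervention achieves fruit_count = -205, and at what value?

set mulch_depth = 8

Intervening on mulch_depth: with other inputs at their observed values, fruit_count = -18*mulch_depth - 61. Solving for -205 gives mulch_depth = 8, within [-3, 9].
Intervening on irrigation: fruit_count = -12*irrigation - 91. Reaching -205 requires irrigation = 19/2, not an integer.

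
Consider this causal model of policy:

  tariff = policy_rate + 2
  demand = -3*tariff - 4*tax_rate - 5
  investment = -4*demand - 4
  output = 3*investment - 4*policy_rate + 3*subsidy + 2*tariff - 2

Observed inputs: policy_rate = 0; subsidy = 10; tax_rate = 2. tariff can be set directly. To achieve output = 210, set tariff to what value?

Intervening on tariff fixes its value directly, overriding its dependence on policy_rate.
Substituting into the demand equation gives demand = -3*tariff - 13.
Substituting into the investment equation gives investment = 12*tariff + 48.
output becomes 38*tariff + 172.
Solve 38*tariff + 172 = 210: tariff = (210 - 172) / 38 = 1.

tariff = 1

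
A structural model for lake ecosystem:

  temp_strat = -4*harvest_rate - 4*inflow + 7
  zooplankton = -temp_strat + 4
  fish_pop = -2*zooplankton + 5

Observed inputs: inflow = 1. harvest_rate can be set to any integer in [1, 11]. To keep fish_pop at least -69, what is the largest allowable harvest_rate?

harvest_rate = 9

Substituting into the temp_strat equation gives temp_strat = -4*harvest_rate + 3.
This gives zooplankton = 4*harvest_rate + 1.
Substituting into the fish_pop equation gives fish_pop = -8*harvest_rate + 3.
Require -8*harvest_rate + 3 ≥ -69, so harvest_rate ≤ 9.
The largest integer in [1, 11] satisfying this is 9.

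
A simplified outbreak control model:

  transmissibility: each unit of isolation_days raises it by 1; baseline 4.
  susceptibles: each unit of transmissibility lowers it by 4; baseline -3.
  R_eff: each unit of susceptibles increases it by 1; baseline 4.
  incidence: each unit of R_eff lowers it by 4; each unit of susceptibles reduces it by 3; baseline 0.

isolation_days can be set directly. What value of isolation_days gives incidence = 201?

Substituting into the susceptibles equation gives susceptibles = -4*isolation_days - 19.
Substituting into the R_eff equation gives R_eff = -4*isolation_days - 15.
Substituting into the incidence equation gives incidence = 28*isolation_days + 117.
Solve 28*isolation_days + 117 = 201: isolation_days = (201 - 117) / 28 = 3.

isolation_days = 3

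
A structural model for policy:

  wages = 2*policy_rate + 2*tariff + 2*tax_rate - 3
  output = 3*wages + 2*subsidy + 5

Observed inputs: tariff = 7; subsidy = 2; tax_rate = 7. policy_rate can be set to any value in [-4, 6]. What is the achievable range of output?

Substituting into the wages equation gives wages = 2*policy_rate + 25.
output becomes 6*policy_rate + 84.
Linear in policy_rate, so extremes are at the endpoints: policy_rate = -4 gives output = 60; policy_rate = 6 gives output = 120.

60 to 120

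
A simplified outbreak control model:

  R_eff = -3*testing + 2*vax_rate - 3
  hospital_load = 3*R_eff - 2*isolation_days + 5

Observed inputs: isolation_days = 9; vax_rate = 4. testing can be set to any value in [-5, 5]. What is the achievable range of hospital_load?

-43 to 47

Substituting into the R_eff equation gives R_eff = -3*testing + 5.
Substituting into the hospital_load equation gives hospital_load = -9*testing + 2.
Linear in testing, so extremes are at the endpoints: testing = -5 gives hospital_load = 47; testing = 5 gives hospital_load = -43.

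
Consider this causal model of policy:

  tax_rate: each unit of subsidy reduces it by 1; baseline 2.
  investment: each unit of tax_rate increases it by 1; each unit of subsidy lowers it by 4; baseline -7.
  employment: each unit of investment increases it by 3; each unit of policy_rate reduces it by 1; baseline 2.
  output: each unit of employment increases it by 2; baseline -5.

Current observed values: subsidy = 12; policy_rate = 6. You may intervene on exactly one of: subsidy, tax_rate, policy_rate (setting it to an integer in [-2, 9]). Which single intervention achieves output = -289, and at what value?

Intervening on subsidy: output = -30*subsidy - 43. Reaching -289 requires subsidy = 41/5, not an integer.
Intervening on tax_rate: with other inputs at their observed values, output = 6*tax_rate - 343. Solving for -289 gives tax_rate = 9, within [-2, 9].
Intervening on policy_rate: output = -2*policy_rate - 391. Reaching -289 requires policy_rate = -51, outside [-2, 9].

set tax_rate = 9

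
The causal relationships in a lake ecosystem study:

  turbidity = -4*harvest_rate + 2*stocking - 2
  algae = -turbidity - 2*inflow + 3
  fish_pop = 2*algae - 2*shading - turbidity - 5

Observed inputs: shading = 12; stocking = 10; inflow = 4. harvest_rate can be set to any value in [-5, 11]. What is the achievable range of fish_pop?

Substituting into the turbidity equation gives turbidity = -4*harvest_rate + 18.
Substituting into the algae equation gives algae = 4*harvest_rate - 23.
This gives fish_pop = 12*harvest_rate - 93.
Linear in harvest_rate, so extremes are at the endpoints: harvest_rate = -5 gives fish_pop = -153; harvest_rate = 11 gives fish_pop = 39.

-153 to 39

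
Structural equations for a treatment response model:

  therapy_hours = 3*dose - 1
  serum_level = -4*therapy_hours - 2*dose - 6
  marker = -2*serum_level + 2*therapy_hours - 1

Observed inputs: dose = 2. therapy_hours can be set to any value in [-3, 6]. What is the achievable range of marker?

Intervening on therapy_hours fixes its value directly, overriding its dependence on dose.
Substituting into the serum_level equation gives serum_level = -4*therapy_hours - 10.
marker becomes 10*therapy_hours + 19.
Linear in therapy_hours, so extremes are at the endpoints: therapy_hours = -3 gives marker = -11; therapy_hours = 6 gives marker = 79.

-11 to 79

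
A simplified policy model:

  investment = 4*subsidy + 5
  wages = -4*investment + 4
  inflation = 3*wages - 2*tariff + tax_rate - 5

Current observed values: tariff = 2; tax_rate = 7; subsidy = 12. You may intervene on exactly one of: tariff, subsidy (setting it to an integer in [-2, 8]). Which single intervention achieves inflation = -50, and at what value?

Intervening on tariff: inflation = -2*tariff - 622. Reaching -50 requires tariff = -286, outside [-2, 8].
Intervening on subsidy: with other inputs at their observed values, inflation = -48*subsidy - 50. Solving for -50 gives subsidy = 0, within [-2, 8].

set subsidy = 0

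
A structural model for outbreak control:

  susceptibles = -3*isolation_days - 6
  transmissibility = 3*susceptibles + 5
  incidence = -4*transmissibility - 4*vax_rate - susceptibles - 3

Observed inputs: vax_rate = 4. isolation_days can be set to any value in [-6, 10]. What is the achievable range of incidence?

Substituting into the transmissibility equation gives transmissibility = -9*isolation_days - 13.
This gives incidence = 39*isolation_days + 39.
Linear in isolation_days, so extremes are at the endpoints: isolation_days = -6 gives incidence = -195; isolation_days = 10 gives incidence = 429.

-195 to 429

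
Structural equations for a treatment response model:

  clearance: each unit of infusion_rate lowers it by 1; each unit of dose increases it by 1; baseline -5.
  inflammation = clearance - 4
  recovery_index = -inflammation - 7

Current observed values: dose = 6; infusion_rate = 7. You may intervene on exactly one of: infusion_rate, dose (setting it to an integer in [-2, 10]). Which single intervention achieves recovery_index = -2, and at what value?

set infusion_rate = 2

Intervening on infusion_rate: with other inputs at their observed values, recovery_index = infusion_rate - 4. Solving for -2 gives infusion_rate = 2, within [-2, 10].
Intervening on dose: recovery_index = -dose + 9. Reaching -2 requires dose = 11, outside [-2, 10].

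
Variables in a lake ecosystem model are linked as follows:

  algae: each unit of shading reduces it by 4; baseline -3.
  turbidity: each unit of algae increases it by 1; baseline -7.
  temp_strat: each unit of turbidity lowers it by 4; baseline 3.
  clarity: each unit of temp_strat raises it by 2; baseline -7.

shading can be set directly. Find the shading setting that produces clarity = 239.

shading = 5

Substituting into the turbidity equation gives turbidity = -4*shading - 10.
Substituting into the temp_strat equation gives temp_strat = 16*shading + 43.
clarity becomes 32*shading + 79.
Solve 32*shading + 79 = 239: shading = (239 - 79) / 32 = 5.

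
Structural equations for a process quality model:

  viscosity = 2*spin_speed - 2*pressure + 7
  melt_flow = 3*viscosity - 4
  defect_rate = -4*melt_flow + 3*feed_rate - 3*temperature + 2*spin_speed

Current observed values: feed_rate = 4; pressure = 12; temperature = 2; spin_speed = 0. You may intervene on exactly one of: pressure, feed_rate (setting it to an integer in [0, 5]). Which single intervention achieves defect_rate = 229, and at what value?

set feed_rate = 5

Intervening on pressure: defect_rate = 24*pressure - 62. Reaching 229 requires pressure = 97/8, not an integer.
Intervening on feed_rate: with other inputs at their observed values, defect_rate = 3*feed_rate + 214. Solving for 229 gives feed_rate = 5, within [0, 5].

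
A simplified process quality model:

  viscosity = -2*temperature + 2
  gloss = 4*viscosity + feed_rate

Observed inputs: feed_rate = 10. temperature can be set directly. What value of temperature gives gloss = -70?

Substituting into the gloss equation gives gloss = -8*temperature + 18.
Solve -8*temperature + 18 = -70: temperature = (-70 - 18) / -8 = 11.

temperature = 11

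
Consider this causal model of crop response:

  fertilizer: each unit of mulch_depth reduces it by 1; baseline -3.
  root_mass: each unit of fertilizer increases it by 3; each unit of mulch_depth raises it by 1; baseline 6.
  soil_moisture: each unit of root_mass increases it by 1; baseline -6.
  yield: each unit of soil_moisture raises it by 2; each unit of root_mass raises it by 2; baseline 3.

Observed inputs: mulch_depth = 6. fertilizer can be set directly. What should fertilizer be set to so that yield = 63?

Intervening on fertilizer fixes its value directly, overriding its dependence on mulch_depth.
Substituting into the root_mass equation gives root_mass = 3*fertilizer + 12.
Substituting into the soil_moisture equation gives soil_moisture = 3*fertilizer + 6.
Substituting into the yield equation gives yield = 12*fertilizer + 39.
Solve 12*fertilizer + 39 = 63: fertilizer = (63 - 39) / 12 = 2.

fertilizer = 2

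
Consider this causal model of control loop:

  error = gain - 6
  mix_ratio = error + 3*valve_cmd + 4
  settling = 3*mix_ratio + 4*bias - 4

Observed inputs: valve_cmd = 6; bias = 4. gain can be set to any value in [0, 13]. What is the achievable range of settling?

60 to 99

Substituting into the mix_ratio equation gives mix_ratio = gain + 16.
settling becomes 3*gain + 60.
Linear in gain, so extremes are at the endpoints: gain = 0 gives settling = 60; gain = 13 gives settling = 99.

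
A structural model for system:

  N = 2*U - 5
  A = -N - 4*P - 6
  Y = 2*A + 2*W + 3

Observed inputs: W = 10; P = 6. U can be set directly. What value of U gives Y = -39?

U = 3

Substituting into the A equation gives A = -2*U - 25.
This gives Y = -4*U - 27.
Solve -4*U - 27 = -39: U = (-39 + 27) / -4 = 3.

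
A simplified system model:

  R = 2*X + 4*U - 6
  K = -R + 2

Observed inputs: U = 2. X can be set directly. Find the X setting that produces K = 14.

Substituting into the R equation gives R = 2*X + 2.
K becomes -2*X.
Solve -2*X = 14: X = 14 / -2 = -7.

X = -7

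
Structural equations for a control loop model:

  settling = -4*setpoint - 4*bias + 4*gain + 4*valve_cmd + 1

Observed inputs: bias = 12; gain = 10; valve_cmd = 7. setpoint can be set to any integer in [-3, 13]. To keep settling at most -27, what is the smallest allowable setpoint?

setpoint = 12

Substituting into the settling equation gives settling = -4*setpoint + 21.
Require -4*setpoint + 21 ≤ -27, so setpoint ≥ 12.
The smallest integer in [-3, 13] satisfying this is 12.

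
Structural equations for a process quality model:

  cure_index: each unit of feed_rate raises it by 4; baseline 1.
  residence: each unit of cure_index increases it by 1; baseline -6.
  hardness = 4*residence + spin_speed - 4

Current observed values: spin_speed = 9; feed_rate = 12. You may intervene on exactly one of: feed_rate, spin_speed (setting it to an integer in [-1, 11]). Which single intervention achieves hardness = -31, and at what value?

set feed_rate = -1

Intervening on feed_rate: with other inputs at their observed values, hardness = 16*feed_rate - 15. Solving for -31 gives feed_rate = -1, within [-1, 11].
Intervening on spin_speed: hardness = spin_speed + 168. Reaching -31 requires spin_speed = -199, outside [-1, 11].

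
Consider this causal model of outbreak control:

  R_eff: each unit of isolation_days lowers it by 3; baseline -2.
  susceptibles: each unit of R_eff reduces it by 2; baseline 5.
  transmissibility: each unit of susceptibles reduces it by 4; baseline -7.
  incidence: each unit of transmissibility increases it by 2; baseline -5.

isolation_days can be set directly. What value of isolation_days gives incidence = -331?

Substituting into the susceptibles equation gives susceptibles = 6*isolation_days + 9.
transmissibility becomes -24*isolation_days - 43.
Substituting into the incidence equation gives incidence = -48*isolation_days - 91.
Solve -48*isolation_days - 91 = -331: isolation_days = (-331 + 91) / -48 = 5.

isolation_days = 5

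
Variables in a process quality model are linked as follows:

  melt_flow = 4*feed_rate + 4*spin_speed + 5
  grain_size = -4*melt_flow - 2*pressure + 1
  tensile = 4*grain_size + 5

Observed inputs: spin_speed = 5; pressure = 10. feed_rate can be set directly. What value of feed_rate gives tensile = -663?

Substituting into the melt_flow equation gives melt_flow = 4*feed_rate + 25.
This gives grain_size = -16*feed_rate - 119.
This gives tensile = -64*feed_rate - 471.
Solve -64*feed_rate - 471 = -663: feed_rate = (-663 + 471) / -64 = 3.

feed_rate = 3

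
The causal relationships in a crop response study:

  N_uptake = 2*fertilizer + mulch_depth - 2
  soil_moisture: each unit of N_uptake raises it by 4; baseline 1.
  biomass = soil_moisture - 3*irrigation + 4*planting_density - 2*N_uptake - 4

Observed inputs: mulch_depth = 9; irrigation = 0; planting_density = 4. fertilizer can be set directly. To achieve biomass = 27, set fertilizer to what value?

Substituting into the N_uptake equation gives N_uptake = 2*fertilizer + 7.
soil_moisture becomes 8*fertilizer + 29.
This gives biomass = 4*fertilizer + 27.
Solve 4*fertilizer + 27 = 27: fertilizer = (27 - 27) / 4 = 0.

fertilizer = 0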